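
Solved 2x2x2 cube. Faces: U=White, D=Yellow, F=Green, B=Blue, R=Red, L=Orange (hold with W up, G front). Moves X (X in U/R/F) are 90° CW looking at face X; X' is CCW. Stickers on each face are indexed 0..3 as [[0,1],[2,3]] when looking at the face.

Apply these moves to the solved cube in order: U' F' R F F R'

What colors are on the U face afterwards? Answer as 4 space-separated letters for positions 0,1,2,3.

Answer: W W B R

Derivation:
After move 1 (U'): U=WWWW F=OOGG R=GGRR B=RRBB L=BBOO
After move 2 (F'): F=OGOG U=WWGR R=YGYR D=BOYY L=BWOW
After move 3 (R): R=YYRG U=WGGG F=OOOY D=BBYR B=RRWB
After move 4 (F): F=OOYO U=WGWW R=GYGG D=RYYR L=BBOB
After move 5 (F): F=YOOO U=WGBB R=WYWG D=GGYR L=BROY
After move 6 (R'): R=YGWW U=WWBR F=YGOB D=GOYO B=RRGB
Query: U face = WWBR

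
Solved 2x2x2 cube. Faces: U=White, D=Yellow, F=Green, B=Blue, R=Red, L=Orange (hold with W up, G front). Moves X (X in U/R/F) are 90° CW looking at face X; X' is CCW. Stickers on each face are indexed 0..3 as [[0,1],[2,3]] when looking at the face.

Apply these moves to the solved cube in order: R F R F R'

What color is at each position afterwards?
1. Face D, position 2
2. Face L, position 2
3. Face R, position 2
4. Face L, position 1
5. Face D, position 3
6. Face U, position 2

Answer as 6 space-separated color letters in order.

After move 1 (R): R=RRRR U=WGWG F=GYGY D=YBYB B=WBWB
After move 2 (F): F=GGYY U=WGOO R=WRGR D=RRYB L=OYOB
After move 3 (R): R=GWRR U=WGOY F=GRYB D=RWYW B=OBGB
After move 4 (F): F=YGBR U=WGBY R=OWYR D=RGYW L=OROW
After move 5 (R'): R=WROY U=WGBO F=YGBY D=RGYR B=WBGB
Query 1: D[2] = Y
Query 2: L[2] = O
Query 3: R[2] = O
Query 4: L[1] = R
Query 5: D[3] = R
Query 6: U[2] = B

Answer: Y O O R R B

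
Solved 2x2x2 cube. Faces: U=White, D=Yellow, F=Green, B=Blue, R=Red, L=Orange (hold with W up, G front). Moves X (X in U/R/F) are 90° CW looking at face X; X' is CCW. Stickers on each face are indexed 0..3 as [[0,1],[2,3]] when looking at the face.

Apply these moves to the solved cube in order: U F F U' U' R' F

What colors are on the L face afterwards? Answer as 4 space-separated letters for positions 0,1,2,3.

After move 1 (U): U=WWWW F=RRGG R=BBRR B=OOBB L=GGOO
After move 2 (F): F=GRGR U=WWOG R=WBWR D=RBYY L=GYOY
After move 3 (F): F=GGRR U=WWYY R=OBGR D=WWYY L=GROB
After move 4 (U'): U=WYWY F=GRRR R=GGGR B=OBBB L=OOOB
After move 5 (U'): U=YYWW F=OORR R=GRGR B=GGBB L=OBOB
After move 6 (R'): R=RRGG U=YBWG F=OYRW D=WOYR B=YGWB
After move 7 (F): F=ROWY U=YBBB R=WRGG D=GRYR L=OWOO
Query: L face = OWOO

Answer: O W O O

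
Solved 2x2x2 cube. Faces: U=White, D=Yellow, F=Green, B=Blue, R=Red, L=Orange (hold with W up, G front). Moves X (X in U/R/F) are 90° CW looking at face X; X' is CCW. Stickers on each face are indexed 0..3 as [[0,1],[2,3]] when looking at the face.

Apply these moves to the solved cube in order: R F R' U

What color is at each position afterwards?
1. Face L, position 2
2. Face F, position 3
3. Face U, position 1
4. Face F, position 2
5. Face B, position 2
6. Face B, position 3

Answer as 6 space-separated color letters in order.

After move 1 (R): R=RRRR U=WGWG F=GYGY D=YBYB B=WBWB
After move 2 (F): F=GGYY U=WGOO R=WRGR D=RRYB L=OYOB
After move 3 (R'): R=RRWG U=WWOW F=GGYO D=RGYY B=BBRB
After move 4 (U): U=OWWW F=RRYO R=BBWG B=OYRB L=GGOB
Query 1: L[2] = O
Query 2: F[3] = O
Query 3: U[1] = W
Query 4: F[2] = Y
Query 5: B[2] = R
Query 6: B[3] = B

Answer: O O W Y R B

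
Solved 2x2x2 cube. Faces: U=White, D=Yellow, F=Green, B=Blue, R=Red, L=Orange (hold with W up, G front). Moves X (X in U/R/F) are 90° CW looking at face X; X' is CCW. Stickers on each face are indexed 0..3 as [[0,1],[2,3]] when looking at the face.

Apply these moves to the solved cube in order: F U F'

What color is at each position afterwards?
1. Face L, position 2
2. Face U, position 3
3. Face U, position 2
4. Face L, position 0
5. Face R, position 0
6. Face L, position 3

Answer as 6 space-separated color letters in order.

Answer: O W B G R O

Derivation:
After move 1 (F): F=GGGG U=WWOO R=WRWR D=RRYY L=OYOY
After move 2 (U): U=OWOW F=WRGG R=BBWR B=OYBB L=GGOY
After move 3 (F'): F=RGWG U=OWBW R=RBRR D=GYYY L=GWOO
Query 1: L[2] = O
Query 2: U[3] = W
Query 3: U[2] = B
Query 4: L[0] = G
Query 5: R[0] = R
Query 6: L[3] = O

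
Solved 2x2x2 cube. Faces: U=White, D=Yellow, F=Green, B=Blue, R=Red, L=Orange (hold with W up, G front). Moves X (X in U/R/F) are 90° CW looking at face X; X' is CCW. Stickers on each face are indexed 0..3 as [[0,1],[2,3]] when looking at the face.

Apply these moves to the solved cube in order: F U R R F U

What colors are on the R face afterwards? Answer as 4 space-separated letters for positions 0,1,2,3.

Answer: G Y Y B

Derivation:
After move 1 (F): F=GGGG U=WWOO R=WRWR D=RRYY L=OYOY
After move 2 (U): U=OWOW F=WRGG R=BBWR B=OYBB L=GGOY
After move 3 (R): R=WBRB U=OROG F=WRGY D=RBYO B=WYWB
After move 4 (R): R=RWBB U=OROY F=WBGO D=RWYW B=GYRB
After move 5 (F): F=GWOB U=ORYG R=OWYB D=BRYW L=GROW
After move 6 (U): U=YOGR F=OWOB R=GYYB B=GRRB L=GWOW
Query: R face = GYYB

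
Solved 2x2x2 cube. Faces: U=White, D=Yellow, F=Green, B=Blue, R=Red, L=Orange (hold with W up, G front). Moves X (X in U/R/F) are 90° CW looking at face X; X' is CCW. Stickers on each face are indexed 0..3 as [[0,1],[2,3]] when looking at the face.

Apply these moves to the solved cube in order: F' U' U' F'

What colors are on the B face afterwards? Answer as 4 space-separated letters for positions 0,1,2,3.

After move 1 (F'): F=GGGG U=WWRR R=YRYR D=OOYY L=OWOW
After move 2 (U'): U=WRWR F=OWGG R=GGYR B=YRBB L=BBOW
After move 3 (U'): U=RRWW F=BBGG R=OWYR B=GGBB L=YROW
After move 4 (F'): F=BGBG U=RROY R=OWOR D=RWYY L=YWOW
Query: B face = GGBB

Answer: G G B B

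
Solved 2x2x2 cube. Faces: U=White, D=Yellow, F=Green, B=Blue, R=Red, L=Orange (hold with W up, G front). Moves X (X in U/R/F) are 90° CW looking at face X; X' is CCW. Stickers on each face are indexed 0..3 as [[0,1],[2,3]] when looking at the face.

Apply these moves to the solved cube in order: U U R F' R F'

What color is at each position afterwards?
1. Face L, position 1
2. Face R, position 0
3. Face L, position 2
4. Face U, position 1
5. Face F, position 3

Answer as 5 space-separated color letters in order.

Answer: G W O Y B

Derivation:
After move 1 (U): U=WWWW F=RRGG R=BBRR B=OOBB L=GGOO
After move 2 (U): U=WWWW F=BBGG R=OORR B=GGBB L=RROO
After move 3 (R): R=RORO U=WBWG F=BYGY D=YBYG B=WGWB
After move 4 (F'): F=YYBG U=WBRR R=BOYO D=ROYG L=RGOW
After move 5 (R): R=YBOO U=WYRG F=YOBG D=RWYW B=RGBB
After move 6 (F'): F=OGYB U=WYYO R=WBRO D=GWYW L=RGOR
Query 1: L[1] = G
Query 2: R[0] = W
Query 3: L[2] = O
Query 4: U[1] = Y
Query 5: F[3] = B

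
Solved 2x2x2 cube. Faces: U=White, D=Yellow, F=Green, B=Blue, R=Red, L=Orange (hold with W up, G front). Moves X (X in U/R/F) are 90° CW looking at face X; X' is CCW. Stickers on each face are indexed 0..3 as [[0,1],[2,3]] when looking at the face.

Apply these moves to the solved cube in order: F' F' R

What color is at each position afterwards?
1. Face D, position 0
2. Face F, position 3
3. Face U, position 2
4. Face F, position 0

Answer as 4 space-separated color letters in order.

After move 1 (F'): F=GGGG U=WWRR R=YRYR D=OOYY L=OWOW
After move 2 (F'): F=GGGG U=WWYY R=OROR D=WWYY L=OROR
After move 3 (R): R=OORR U=WGYG F=GWGY D=WBYB B=YBWB
Query 1: D[0] = W
Query 2: F[3] = Y
Query 3: U[2] = Y
Query 4: F[0] = G

Answer: W Y Y G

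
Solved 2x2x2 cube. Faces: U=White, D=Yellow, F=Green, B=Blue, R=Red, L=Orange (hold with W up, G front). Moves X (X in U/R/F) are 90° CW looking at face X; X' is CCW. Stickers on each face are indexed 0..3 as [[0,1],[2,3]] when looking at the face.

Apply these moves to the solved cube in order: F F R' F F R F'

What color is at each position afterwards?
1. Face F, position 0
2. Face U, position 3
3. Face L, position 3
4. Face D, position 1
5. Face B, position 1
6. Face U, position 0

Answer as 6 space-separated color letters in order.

Answer: Y O G R B W

Derivation:
After move 1 (F): F=GGGG U=WWOO R=WRWR D=RRYY L=OYOY
After move 2 (F): F=GGGG U=WWYY R=OROR D=WWYY L=OROR
After move 3 (R'): R=RROO U=WBYB F=GWGY D=WGYG B=YBWB
After move 4 (F): F=GGYW U=WBRR R=YRBO D=ORYG L=OWOG
After move 5 (F): F=YGWG U=WBGW R=RRRO D=BYYG L=OOOR
After move 6 (R): R=RROR U=WGGG F=YYWG D=BWYY B=WBBB
After move 7 (F'): F=YGYW U=WGRO R=WRBR D=ORYY L=OGOG
Query 1: F[0] = Y
Query 2: U[3] = O
Query 3: L[3] = G
Query 4: D[1] = R
Query 5: B[1] = B
Query 6: U[0] = W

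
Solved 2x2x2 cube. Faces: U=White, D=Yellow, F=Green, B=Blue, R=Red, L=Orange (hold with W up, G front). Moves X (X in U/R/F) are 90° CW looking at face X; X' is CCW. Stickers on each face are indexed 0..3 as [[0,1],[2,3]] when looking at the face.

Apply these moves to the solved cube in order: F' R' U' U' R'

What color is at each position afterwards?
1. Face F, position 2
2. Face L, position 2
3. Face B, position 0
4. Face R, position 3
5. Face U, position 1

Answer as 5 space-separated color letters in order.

Answer: G O G Y O

Derivation:
After move 1 (F'): F=GGGG U=WWRR R=YRYR D=OOYY L=OWOW
After move 2 (R'): R=RRYY U=WBRB F=GWGR D=OGYG B=YBOB
After move 3 (U'): U=BBWR F=OWGR R=GWYY B=RROB L=YBOW
After move 4 (U'): U=BRBW F=YBGR R=OWYY B=GWOB L=RROW
After move 5 (R'): R=WYOY U=BOBG F=YRGW D=OBYR B=GWGB
Query 1: F[2] = G
Query 2: L[2] = O
Query 3: B[0] = G
Query 4: R[3] = Y
Query 5: U[1] = O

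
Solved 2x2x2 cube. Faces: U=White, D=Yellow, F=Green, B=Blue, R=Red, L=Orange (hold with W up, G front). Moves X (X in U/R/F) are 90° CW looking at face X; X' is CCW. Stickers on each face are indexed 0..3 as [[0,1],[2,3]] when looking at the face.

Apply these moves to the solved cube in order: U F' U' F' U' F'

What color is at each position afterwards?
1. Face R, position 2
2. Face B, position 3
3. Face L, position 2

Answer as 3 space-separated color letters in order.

After move 1 (U): U=WWWW F=RRGG R=BBRR B=OOBB L=GGOO
After move 2 (F'): F=RGRG U=WWBR R=YBYR D=GOYY L=GWOW
After move 3 (U'): U=WRWB F=GWRG R=RGYR B=YBBB L=OOOW
After move 4 (F'): F=WGGR U=WRRY R=OGGR D=OWYY L=OBOW
After move 5 (U'): U=RYWR F=OBGR R=WGGR B=OGBB L=YBOW
After move 6 (F'): F=BROG U=RYWG R=WGOR D=BWYY L=YROW
Query 1: R[2] = O
Query 2: B[3] = B
Query 3: L[2] = O

Answer: O B O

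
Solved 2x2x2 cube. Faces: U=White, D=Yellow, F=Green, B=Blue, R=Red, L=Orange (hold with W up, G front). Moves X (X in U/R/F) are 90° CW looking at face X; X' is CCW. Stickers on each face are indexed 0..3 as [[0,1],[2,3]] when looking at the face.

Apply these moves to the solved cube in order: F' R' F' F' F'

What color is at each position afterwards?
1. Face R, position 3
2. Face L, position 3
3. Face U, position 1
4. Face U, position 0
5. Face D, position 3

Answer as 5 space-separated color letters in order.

After move 1 (F'): F=GGGG U=WWRR R=YRYR D=OOYY L=OWOW
After move 2 (R'): R=RRYY U=WBRB F=GWGR D=OGYG B=YBOB
After move 3 (F'): F=WRGG U=WBRY R=GROY D=WWYG L=OBOR
After move 4 (F'): F=RGWG U=WBGO R=WRWY D=BRYG L=OYOR
After move 5 (F'): F=GGRW U=WBWW R=RRBY D=YRYG L=OOOG
Query 1: R[3] = Y
Query 2: L[3] = G
Query 3: U[1] = B
Query 4: U[0] = W
Query 5: D[3] = G

Answer: Y G B W G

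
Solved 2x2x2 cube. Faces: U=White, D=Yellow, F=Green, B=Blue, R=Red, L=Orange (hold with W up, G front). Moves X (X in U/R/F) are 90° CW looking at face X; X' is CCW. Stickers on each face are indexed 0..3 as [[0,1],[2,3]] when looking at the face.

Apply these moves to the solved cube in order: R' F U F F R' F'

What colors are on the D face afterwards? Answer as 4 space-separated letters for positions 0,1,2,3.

After move 1 (R'): R=RRRR U=WBWB F=GWGW D=YGYG B=YBYB
After move 2 (F): F=GGWW U=WBOO R=WRBR D=RRYG L=OYOG
After move 3 (U): U=OWOB F=WRWW R=YBBR B=OYYB L=GGOG
After move 4 (F): F=WWWR U=OWGG R=OBBR D=BYYG L=GROR
After move 5 (F): F=WWRW U=OWRR R=GBGR D=BOYG L=GBOY
After move 6 (R'): R=BRGG U=OYRO F=WWRR D=BWYW B=GYOB
After move 7 (F'): F=WRWR U=OYBG R=WRBG D=BYYW L=GOOR
Query: D face = BYYW

Answer: B Y Y W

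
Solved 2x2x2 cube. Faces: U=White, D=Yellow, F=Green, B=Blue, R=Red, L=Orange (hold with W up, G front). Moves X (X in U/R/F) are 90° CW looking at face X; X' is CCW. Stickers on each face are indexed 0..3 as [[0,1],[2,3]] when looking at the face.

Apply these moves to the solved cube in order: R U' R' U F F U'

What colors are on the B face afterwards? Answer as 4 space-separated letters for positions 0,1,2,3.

After move 1 (R): R=RRRR U=WGWG F=GYGY D=YBYB B=WBWB
After move 2 (U'): U=GGWW F=OOGY R=GYRR B=RRWB L=WBOO
After move 3 (R'): R=YRGR U=GWWR F=OGGW D=YOYY B=BRBB
After move 4 (U): U=WGRW F=YRGW R=BRGR B=WBBB L=OGOO
After move 5 (F): F=GYWR U=WGOG R=RRWR D=GBYY L=OYOO
After move 6 (F): F=WGRY U=WGOY R=ORGR D=WRYY L=OGOB
After move 7 (U'): U=GYWO F=OGRY R=WGGR B=ORBB L=WBOB
Query: B face = ORBB

Answer: O R B B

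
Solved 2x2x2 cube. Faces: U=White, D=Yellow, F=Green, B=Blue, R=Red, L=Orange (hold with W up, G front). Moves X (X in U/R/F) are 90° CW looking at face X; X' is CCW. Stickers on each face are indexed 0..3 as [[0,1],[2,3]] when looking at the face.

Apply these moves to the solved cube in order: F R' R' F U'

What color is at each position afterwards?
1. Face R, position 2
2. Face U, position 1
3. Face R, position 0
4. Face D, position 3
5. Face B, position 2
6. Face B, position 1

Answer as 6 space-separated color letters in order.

After move 1 (F): F=GGGG U=WWOO R=WRWR D=RRYY L=OYOY
After move 2 (R'): R=RRWW U=WBOB F=GWGO D=RGYG B=YBRB
After move 3 (R'): R=RWRW U=WROY F=GBGB D=RWYO B=GBGB
After move 4 (F): F=GGBB U=WRYY R=OWYW D=RRYO L=OROW
After move 5 (U'): U=RYWY F=ORBB R=GGYW B=OWGB L=GBOW
Query 1: R[2] = Y
Query 2: U[1] = Y
Query 3: R[0] = G
Query 4: D[3] = O
Query 5: B[2] = G
Query 6: B[1] = W

Answer: Y Y G O G W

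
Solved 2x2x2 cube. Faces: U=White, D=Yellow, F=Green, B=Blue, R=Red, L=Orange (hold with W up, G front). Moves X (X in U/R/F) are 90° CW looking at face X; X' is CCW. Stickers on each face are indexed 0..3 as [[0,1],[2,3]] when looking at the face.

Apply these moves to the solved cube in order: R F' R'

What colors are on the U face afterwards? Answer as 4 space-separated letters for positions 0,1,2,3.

Answer: W W R W

Derivation:
After move 1 (R): R=RRRR U=WGWG F=GYGY D=YBYB B=WBWB
After move 2 (F'): F=YYGG U=WGRR R=BRYR D=OOYB L=OGOW
After move 3 (R'): R=RRBY U=WWRW F=YGGR D=OYYG B=BBOB
Query: U face = WWRW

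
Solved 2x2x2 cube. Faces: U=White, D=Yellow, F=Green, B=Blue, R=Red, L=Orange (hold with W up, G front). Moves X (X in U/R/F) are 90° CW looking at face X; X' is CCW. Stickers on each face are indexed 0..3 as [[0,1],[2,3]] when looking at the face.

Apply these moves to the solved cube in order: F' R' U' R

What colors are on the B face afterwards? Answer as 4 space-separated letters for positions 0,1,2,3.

Answer: R R B B

Derivation:
After move 1 (F'): F=GGGG U=WWRR R=YRYR D=OOYY L=OWOW
After move 2 (R'): R=RRYY U=WBRB F=GWGR D=OGYG B=YBOB
After move 3 (U'): U=BBWR F=OWGR R=GWYY B=RROB L=YBOW
After move 4 (R): R=YGYW U=BWWR F=OGGG D=OOYR B=RRBB
Query: B face = RRBB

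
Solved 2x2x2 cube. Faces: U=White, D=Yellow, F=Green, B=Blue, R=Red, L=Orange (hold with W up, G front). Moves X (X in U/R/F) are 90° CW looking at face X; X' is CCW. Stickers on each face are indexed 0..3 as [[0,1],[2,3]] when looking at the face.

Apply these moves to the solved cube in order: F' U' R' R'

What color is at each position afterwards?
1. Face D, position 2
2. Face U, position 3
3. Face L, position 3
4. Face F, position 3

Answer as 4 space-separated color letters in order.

Answer: Y Y W Y

Derivation:
After move 1 (F'): F=GGGG U=WWRR R=YRYR D=OOYY L=OWOW
After move 2 (U'): U=WRWR F=OWGG R=GGYR B=YRBB L=BBOW
After move 3 (R'): R=GRGY U=WBWY F=ORGR D=OWYG B=YROB
After move 4 (R'): R=RYGG U=WOWY F=OBGY D=ORYR B=GRWB
Query 1: D[2] = Y
Query 2: U[3] = Y
Query 3: L[3] = W
Query 4: F[3] = Y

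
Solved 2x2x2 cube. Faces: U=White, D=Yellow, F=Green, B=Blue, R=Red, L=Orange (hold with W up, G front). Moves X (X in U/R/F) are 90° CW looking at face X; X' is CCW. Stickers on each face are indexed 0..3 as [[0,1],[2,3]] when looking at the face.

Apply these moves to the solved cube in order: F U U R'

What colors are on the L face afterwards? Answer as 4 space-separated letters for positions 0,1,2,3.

Answer: W R O Y

Derivation:
After move 1 (F): F=GGGG U=WWOO R=WRWR D=RRYY L=OYOY
After move 2 (U): U=OWOW F=WRGG R=BBWR B=OYBB L=GGOY
After move 3 (U): U=OOWW F=BBGG R=OYWR B=GGBB L=WROY
After move 4 (R'): R=YROW U=OBWG F=BOGW D=RBYG B=YGRB
Query: L face = WROY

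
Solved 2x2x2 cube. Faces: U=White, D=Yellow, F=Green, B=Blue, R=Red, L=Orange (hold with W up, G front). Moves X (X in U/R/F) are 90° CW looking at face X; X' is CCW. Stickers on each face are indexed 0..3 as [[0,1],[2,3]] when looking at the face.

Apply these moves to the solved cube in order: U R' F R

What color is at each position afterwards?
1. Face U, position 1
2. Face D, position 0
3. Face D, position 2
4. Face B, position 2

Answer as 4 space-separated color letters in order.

After move 1 (U): U=WWWW F=RRGG R=BBRR B=OOBB L=GGOO
After move 2 (R'): R=BRBR U=WBWO F=RWGW D=YRYG B=YOYB
After move 3 (F): F=GRWW U=WBOG R=WROR D=BBYG L=GYOR
After move 4 (R): R=OWRR U=WROW F=GBWG D=BYYY B=GOBB
Query 1: U[1] = R
Query 2: D[0] = B
Query 3: D[2] = Y
Query 4: B[2] = B

Answer: R B Y B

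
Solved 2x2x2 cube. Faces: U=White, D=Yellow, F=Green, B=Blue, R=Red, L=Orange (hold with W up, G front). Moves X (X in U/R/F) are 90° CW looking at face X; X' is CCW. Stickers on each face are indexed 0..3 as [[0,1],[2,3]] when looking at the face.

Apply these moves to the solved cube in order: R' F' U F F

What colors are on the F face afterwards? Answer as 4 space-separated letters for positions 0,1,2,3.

After move 1 (R'): R=RRRR U=WBWB F=GWGW D=YGYG B=YBYB
After move 2 (F'): F=WWGG U=WBRR R=GRYR D=OOYG L=OBOW
After move 3 (U): U=RWRB F=GRGG R=YBYR B=OBYB L=WWOW
After move 4 (F): F=GGGR U=RWWW R=RBBR D=YYYG L=WOOO
After move 5 (F): F=GGRG U=RWOO R=WBWR D=BRYG L=WYOY
Query: F face = GGRG

Answer: G G R G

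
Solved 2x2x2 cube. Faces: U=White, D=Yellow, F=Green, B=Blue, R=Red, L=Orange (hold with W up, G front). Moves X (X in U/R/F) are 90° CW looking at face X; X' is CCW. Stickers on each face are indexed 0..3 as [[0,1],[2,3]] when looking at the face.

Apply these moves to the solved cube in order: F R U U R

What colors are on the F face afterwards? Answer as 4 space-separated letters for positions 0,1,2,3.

Answer: O B G B

Derivation:
After move 1 (F): F=GGGG U=WWOO R=WRWR D=RRYY L=OYOY
After move 2 (R): R=WWRR U=WGOG F=GRGY D=RBYB B=OBWB
After move 3 (U): U=OWGG F=WWGY R=OBRR B=OYWB L=GROY
After move 4 (U): U=GOGW F=OBGY R=OYRR B=GRWB L=WWOY
After move 5 (R): R=RORY U=GBGY F=OBGB D=RWYG B=WROB
Query: F face = OBGB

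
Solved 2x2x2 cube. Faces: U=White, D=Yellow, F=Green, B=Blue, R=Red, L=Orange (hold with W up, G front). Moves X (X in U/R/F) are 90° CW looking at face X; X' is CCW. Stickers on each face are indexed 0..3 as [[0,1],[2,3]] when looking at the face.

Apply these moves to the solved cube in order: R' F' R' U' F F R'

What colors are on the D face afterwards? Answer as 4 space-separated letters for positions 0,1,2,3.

Answer: R G Y O

Derivation:
After move 1 (R'): R=RRRR U=WBWB F=GWGW D=YGYG B=YBYB
After move 2 (F'): F=WWGG U=WBRR R=GRYR D=OOYG L=OBOW
After move 3 (R'): R=RRGY U=WYRY F=WBGR D=OWYG B=GBOB
After move 4 (U'): U=YYWR F=OBGR R=WBGY B=RROB L=GBOW
After move 5 (F): F=GORB U=YYWB R=WBRY D=GWYG L=GOOW
After move 6 (F): F=RGBO U=YYWO R=WBBY D=RWYG L=GGOW
After move 7 (R'): R=BYWB U=YOWR F=RYBO D=RGYO B=GRWB
Query: D face = RGYO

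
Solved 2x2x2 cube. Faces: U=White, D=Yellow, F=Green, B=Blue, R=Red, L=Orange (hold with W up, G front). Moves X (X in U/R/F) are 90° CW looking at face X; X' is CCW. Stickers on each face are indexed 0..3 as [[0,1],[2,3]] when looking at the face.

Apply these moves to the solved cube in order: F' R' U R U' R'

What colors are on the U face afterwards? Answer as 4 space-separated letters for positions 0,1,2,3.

Answer: R W R Y

Derivation:
After move 1 (F'): F=GGGG U=WWRR R=YRYR D=OOYY L=OWOW
After move 2 (R'): R=RRYY U=WBRB F=GWGR D=OGYG B=YBOB
After move 3 (U): U=RWBB F=RRGR R=YBYY B=OWOB L=GWOW
After move 4 (R): R=YYYB U=RRBR F=RGGG D=OOYO B=BWWB
After move 5 (U'): U=RRRB F=GWGG R=RGYB B=YYWB L=BWOW
After move 6 (R'): R=GBRY U=RWRY F=GRGB D=OWYG B=OYOB
Query: U face = RWRY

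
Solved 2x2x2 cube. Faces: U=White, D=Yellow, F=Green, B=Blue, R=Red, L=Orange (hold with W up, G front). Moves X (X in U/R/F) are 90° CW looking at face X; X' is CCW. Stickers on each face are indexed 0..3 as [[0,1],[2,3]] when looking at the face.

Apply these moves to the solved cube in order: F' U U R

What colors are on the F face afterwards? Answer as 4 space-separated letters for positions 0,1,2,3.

Answer: B O G Y

Derivation:
After move 1 (F'): F=GGGG U=WWRR R=YRYR D=OOYY L=OWOW
After move 2 (U): U=RWRW F=YRGG R=BBYR B=OWBB L=GGOW
After move 3 (U): U=RRWW F=BBGG R=OWYR B=GGBB L=YROW
After move 4 (R): R=YORW U=RBWG F=BOGY D=OBYG B=WGRB
Query: F face = BOGY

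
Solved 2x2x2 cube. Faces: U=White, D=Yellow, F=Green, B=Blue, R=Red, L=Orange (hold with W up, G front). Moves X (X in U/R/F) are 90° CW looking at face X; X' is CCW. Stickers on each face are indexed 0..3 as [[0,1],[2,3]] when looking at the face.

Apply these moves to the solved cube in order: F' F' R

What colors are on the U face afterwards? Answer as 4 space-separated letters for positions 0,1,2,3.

Answer: W G Y G

Derivation:
After move 1 (F'): F=GGGG U=WWRR R=YRYR D=OOYY L=OWOW
After move 2 (F'): F=GGGG U=WWYY R=OROR D=WWYY L=OROR
After move 3 (R): R=OORR U=WGYG F=GWGY D=WBYB B=YBWB
Query: U face = WGYG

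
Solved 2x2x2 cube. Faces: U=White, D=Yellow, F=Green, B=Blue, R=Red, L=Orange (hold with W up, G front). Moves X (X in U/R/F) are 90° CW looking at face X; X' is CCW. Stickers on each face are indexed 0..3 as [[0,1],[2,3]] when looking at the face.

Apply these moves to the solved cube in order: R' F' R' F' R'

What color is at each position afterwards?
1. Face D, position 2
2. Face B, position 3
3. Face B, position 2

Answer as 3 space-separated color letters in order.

After move 1 (R'): R=RRRR U=WBWB F=GWGW D=YGYG B=YBYB
After move 2 (F'): F=WWGG U=WBRR R=GRYR D=OOYG L=OBOW
After move 3 (R'): R=RRGY U=WYRY F=WBGR D=OWYG B=GBOB
After move 4 (F'): F=BRWG U=WYRG R=WROY D=BWYG L=OYOR
After move 5 (R'): R=RYWO U=WORG F=BYWG D=BRYG B=GBWB
Query 1: D[2] = Y
Query 2: B[3] = B
Query 3: B[2] = W

Answer: Y B W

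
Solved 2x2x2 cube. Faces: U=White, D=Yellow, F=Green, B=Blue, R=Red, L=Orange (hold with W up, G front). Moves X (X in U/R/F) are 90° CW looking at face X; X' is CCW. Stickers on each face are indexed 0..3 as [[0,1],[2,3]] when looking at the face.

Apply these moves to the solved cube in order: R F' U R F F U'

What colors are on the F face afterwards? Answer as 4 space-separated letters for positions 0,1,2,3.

After move 1 (R): R=RRRR U=WGWG F=GYGY D=YBYB B=WBWB
After move 2 (F'): F=YYGG U=WGRR R=BRYR D=OOYB L=OGOW
After move 3 (U): U=RWRG F=BRGG R=WBYR B=OGWB L=YYOW
After move 4 (R): R=YWRB U=RRRG F=BOGB D=OWYO B=GGWB
After move 5 (F): F=GBBO U=RRWY R=RWGB D=RYYO L=YOOW
After move 6 (F): F=BGOB U=RRWO R=WWYB D=GRYO L=YROY
After move 7 (U'): U=RORW F=YROB R=BGYB B=WWWB L=GGOY
Query: F face = YROB

Answer: Y R O B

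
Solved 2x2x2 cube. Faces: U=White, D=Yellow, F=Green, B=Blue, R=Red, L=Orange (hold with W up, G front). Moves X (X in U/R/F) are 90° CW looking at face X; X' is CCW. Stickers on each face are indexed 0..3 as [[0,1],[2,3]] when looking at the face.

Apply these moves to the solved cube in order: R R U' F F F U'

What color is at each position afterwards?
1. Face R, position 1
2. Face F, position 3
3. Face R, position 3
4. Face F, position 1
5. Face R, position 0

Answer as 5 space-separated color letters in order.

After move 1 (R): R=RRRR U=WGWG F=GYGY D=YBYB B=WBWB
After move 2 (R): R=RRRR U=WYWY F=GBGB D=YWYW B=GBGB
After move 3 (U'): U=YYWW F=OOGB R=GBRR B=RRGB L=GBOO
After move 4 (F): F=GOBO U=YYOB R=WBWR D=RGYW L=GYOW
After move 5 (F): F=BGOO U=YYWY R=OBBR D=WWYW L=GROG
After move 6 (F): F=OBOG U=YYGR R=WBYR D=BOYW L=GWOW
After move 7 (U'): U=YRYG F=GWOG R=OBYR B=WBGB L=RROW
Query 1: R[1] = B
Query 2: F[3] = G
Query 3: R[3] = R
Query 4: F[1] = W
Query 5: R[0] = O

Answer: B G R W O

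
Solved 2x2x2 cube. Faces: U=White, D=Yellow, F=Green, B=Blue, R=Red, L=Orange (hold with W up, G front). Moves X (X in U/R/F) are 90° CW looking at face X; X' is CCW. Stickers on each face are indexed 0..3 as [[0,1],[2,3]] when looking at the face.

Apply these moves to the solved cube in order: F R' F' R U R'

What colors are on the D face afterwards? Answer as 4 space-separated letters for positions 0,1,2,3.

After move 1 (F): F=GGGG U=WWOO R=WRWR D=RRYY L=OYOY
After move 2 (R'): R=RRWW U=WBOB F=GWGO D=RGYG B=YBRB
After move 3 (F'): F=WOGG U=WBRW R=GRRW D=YYYG L=OBOO
After move 4 (R): R=RGWR U=WORG F=WYGG D=YRYY B=WBBB
After move 5 (U): U=RWGO F=RGGG R=WBWR B=OBBB L=WYOO
After move 6 (R'): R=BRWW U=RBGO F=RWGO D=YGYG B=YBRB
Query: D face = YGYG

Answer: Y G Y G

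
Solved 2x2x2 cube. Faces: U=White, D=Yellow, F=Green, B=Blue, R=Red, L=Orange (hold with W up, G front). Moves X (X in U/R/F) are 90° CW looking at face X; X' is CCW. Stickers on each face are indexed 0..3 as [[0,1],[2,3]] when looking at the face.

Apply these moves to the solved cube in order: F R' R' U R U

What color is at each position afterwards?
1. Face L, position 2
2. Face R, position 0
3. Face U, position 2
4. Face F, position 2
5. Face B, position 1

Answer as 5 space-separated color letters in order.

After move 1 (F): F=GGGG U=WWOO R=WRWR D=RRYY L=OYOY
After move 2 (R'): R=RRWW U=WBOB F=GWGO D=RGYG B=YBRB
After move 3 (R'): R=RWRW U=WROY F=GBGB D=RWYO B=GBGB
After move 4 (U): U=OWYR F=RWGB R=GBRW B=OYGB L=GBOY
After move 5 (R): R=RGWB U=OWYB F=RWGO D=RGYO B=RYWB
After move 6 (U): U=YOBW F=RGGO R=RYWB B=GBWB L=RWOY
Query 1: L[2] = O
Query 2: R[0] = R
Query 3: U[2] = B
Query 4: F[2] = G
Query 5: B[1] = B

Answer: O R B G B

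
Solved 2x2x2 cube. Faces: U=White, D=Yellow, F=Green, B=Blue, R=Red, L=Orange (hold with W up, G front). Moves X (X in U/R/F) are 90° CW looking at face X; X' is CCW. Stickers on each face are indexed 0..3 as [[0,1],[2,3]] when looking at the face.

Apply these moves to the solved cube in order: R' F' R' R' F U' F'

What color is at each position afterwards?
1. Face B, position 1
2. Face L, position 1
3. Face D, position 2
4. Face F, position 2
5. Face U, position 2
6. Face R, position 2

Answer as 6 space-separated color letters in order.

Answer: Y W Y O G R

Derivation:
After move 1 (R'): R=RRRR U=WBWB F=GWGW D=YGYG B=YBYB
After move 2 (F'): F=WWGG U=WBRR R=GRYR D=OOYG L=OBOW
After move 3 (R'): R=RRGY U=WYRY F=WBGR D=OWYG B=GBOB
After move 4 (R'): R=RYRG U=WORG F=WYGY D=OBYR B=GBWB
After move 5 (F): F=GWYY U=WOWB R=RYGG D=RRYR L=OOOB
After move 6 (U'): U=OBWW F=OOYY R=GWGG B=RYWB L=GBOB
After move 7 (F'): F=OYOY U=OBGG R=RWRG D=BBYR L=GWOW
Query 1: B[1] = Y
Query 2: L[1] = W
Query 3: D[2] = Y
Query 4: F[2] = O
Query 5: U[2] = G
Query 6: R[2] = R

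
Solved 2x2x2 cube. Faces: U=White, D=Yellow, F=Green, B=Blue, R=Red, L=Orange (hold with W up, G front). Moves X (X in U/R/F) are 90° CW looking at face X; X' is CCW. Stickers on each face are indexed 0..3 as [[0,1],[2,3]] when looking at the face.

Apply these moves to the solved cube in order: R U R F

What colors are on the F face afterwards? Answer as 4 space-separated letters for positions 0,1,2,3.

Answer: G R B B

Derivation:
After move 1 (R): R=RRRR U=WGWG F=GYGY D=YBYB B=WBWB
After move 2 (U): U=WWGG F=RRGY R=WBRR B=OOWB L=GYOO
After move 3 (R): R=RWRB U=WRGY F=RBGB D=YWYO B=GOWB
After move 4 (F): F=GRBB U=WROY R=GWYB D=RRYO L=GYOW
Query: F face = GRBB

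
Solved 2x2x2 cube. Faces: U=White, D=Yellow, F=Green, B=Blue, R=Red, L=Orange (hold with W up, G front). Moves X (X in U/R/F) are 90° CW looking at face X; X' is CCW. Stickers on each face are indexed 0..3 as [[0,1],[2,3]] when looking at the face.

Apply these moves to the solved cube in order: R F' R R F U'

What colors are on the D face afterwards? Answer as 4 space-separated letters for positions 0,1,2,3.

After move 1 (R): R=RRRR U=WGWG F=GYGY D=YBYB B=WBWB
After move 2 (F'): F=YYGG U=WGRR R=BRYR D=OOYB L=OGOW
After move 3 (R): R=YBRR U=WYRG F=YOGB D=OWYW B=RBGB
After move 4 (R): R=RYRB U=WORB F=YWGW D=OGYR B=GBYB
After move 5 (F): F=GYWW U=WOWG R=RYBB D=RRYR L=OOOG
After move 6 (U'): U=OGWW F=OOWW R=GYBB B=RYYB L=GBOG
Query: D face = RRYR

Answer: R R Y R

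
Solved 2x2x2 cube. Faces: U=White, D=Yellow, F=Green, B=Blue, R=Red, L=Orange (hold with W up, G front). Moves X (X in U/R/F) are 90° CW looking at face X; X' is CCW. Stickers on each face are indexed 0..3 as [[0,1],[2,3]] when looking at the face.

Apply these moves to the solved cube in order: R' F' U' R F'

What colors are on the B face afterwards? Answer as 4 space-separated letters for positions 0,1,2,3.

Answer: R R R B

Derivation:
After move 1 (R'): R=RRRR U=WBWB F=GWGW D=YGYG B=YBYB
After move 2 (F'): F=WWGG U=WBRR R=GRYR D=OOYG L=OBOW
After move 3 (U'): U=BRWR F=OBGG R=WWYR B=GRYB L=YBOW
After move 4 (R): R=YWRW U=BBWG F=OOGG D=OYYG B=RRRB
After move 5 (F'): F=OGOG U=BBYR R=YWOW D=BWYG L=YGOW
Query: B face = RRRB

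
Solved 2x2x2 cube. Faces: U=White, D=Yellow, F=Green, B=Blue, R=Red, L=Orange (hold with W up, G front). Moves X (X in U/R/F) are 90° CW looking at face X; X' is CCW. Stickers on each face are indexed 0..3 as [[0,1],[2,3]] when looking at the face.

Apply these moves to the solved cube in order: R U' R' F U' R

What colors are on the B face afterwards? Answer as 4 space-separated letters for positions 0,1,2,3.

Answer: O R B B

Derivation:
After move 1 (R): R=RRRR U=WGWG F=GYGY D=YBYB B=WBWB
After move 2 (U'): U=GGWW F=OOGY R=GYRR B=RRWB L=WBOO
After move 3 (R'): R=YRGR U=GWWR F=OGGW D=YOYY B=BRBB
After move 4 (F): F=GOWG U=GWOB R=WRRR D=GYYY L=WYOO
After move 5 (U'): U=WBGO F=WYWG R=GORR B=WRBB L=BROO
After move 6 (R): R=RGRO U=WYGG F=WYWY D=GBYW B=ORBB
Query: B face = ORBB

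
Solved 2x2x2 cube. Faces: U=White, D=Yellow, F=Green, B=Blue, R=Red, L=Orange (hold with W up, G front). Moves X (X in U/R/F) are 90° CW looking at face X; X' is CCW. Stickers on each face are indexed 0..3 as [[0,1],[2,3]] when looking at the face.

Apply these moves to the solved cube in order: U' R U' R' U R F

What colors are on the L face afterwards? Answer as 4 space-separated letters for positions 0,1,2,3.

Answer: B Y O B

Derivation:
After move 1 (U'): U=WWWW F=OOGG R=GGRR B=RRBB L=BBOO
After move 2 (R): R=RGRG U=WOWG F=OYGY D=YBYR B=WRWB
After move 3 (U'): U=OGWW F=BBGY R=OYRG B=RGWB L=WROO
After move 4 (R'): R=YGOR U=OWWR F=BGGW D=YBYY B=RGBB
After move 5 (U): U=WORW F=YGGW R=RGOR B=WRBB L=BGOO
After move 6 (R): R=ORRG U=WGRW F=YBGY D=YBYW B=WROB
After move 7 (F): F=GYYB U=WGOG R=RRWG D=ROYW L=BYOB
Query: L face = BYOB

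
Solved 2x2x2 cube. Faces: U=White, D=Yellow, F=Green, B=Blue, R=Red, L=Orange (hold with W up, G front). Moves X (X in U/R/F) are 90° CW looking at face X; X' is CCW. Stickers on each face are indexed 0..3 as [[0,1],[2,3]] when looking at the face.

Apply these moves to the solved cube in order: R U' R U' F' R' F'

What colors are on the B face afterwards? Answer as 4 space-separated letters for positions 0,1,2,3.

After move 1 (R): R=RRRR U=WGWG F=GYGY D=YBYB B=WBWB
After move 2 (U'): U=GGWW F=OOGY R=GYRR B=RRWB L=WBOO
After move 3 (R): R=RGRY U=GOWY F=OBGB D=YWYR B=WRGB
After move 4 (U'): U=OYGW F=WBGB R=OBRY B=RGGB L=WROO
After move 5 (F'): F=BBWG U=OYOR R=WBYY D=ROYR L=WWOG
After move 6 (R'): R=BYWY U=OGOR F=BYWR D=RBYG B=RGOB
After move 7 (F'): F=YRBW U=OGBW R=BYRY D=WGYG L=WROO
Query: B face = RGOB

Answer: R G O B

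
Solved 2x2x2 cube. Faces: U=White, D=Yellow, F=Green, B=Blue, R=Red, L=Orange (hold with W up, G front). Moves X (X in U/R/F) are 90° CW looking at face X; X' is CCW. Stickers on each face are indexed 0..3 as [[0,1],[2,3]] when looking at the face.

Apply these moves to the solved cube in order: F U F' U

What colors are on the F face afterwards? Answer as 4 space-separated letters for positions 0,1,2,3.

After move 1 (F): F=GGGG U=WWOO R=WRWR D=RRYY L=OYOY
After move 2 (U): U=OWOW F=WRGG R=BBWR B=OYBB L=GGOY
After move 3 (F'): F=RGWG U=OWBW R=RBRR D=GYYY L=GWOO
After move 4 (U): U=BOWW F=RBWG R=OYRR B=GWBB L=RGOO
Query: F face = RBWG

Answer: R B W G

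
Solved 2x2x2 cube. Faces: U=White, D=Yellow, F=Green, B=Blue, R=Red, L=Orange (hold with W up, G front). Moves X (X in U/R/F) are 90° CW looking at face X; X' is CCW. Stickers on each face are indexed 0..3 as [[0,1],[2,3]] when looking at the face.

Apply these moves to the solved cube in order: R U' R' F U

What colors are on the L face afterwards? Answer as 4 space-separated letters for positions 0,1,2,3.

After move 1 (R): R=RRRR U=WGWG F=GYGY D=YBYB B=WBWB
After move 2 (U'): U=GGWW F=OOGY R=GYRR B=RRWB L=WBOO
After move 3 (R'): R=YRGR U=GWWR F=OGGW D=YOYY B=BRBB
After move 4 (F): F=GOWG U=GWOB R=WRRR D=GYYY L=WYOO
After move 5 (U): U=OGBW F=WRWG R=BRRR B=WYBB L=GOOO
Query: L face = GOOO

Answer: G O O O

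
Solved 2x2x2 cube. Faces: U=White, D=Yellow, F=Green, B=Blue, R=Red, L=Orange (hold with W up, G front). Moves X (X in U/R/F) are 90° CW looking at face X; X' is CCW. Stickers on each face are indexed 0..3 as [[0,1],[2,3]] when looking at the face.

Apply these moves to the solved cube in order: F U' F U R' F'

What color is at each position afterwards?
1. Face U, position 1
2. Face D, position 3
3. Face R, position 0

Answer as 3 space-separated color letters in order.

After move 1 (F): F=GGGG U=WWOO R=WRWR D=RRYY L=OYOY
After move 2 (U'): U=WOWO F=OYGG R=GGWR B=WRBB L=BBOY
After move 3 (F): F=GOGY U=WOYB R=WGOR D=WGYY L=BROR
After move 4 (U): U=YWBO F=WGGY R=WROR B=BRBB L=GOOR
After move 5 (R'): R=RRWO U=YBBB F=WWGO D=WGYY B=YRGB
After move 6 (F'): F=WOWG U=YBRW R=GRWO D=ORYY L=GBOB
Query 1: U[1] = B
Query 2: D[3] = Y
Query 3: R[0] = G

Answer: B Y G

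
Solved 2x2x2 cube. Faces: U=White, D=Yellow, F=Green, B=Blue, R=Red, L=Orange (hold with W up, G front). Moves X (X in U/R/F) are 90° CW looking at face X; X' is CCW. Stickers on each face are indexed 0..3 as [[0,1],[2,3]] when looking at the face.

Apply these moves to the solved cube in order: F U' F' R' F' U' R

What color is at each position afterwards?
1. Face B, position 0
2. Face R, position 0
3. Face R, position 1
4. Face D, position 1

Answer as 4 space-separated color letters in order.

After move 1 (F): F=GGGG U=WWOO R=WRWR D=RRYY L=OYOY
After move 2 (U'): U=WOWO F=OYGG R=GGWR B=WRBB L=BBOY
After move 3 (F'): F=YGOG U=WOGW R=RGRR D=BYYY L=BOOW
After move 4 (R'): R=GRRR U=WBGW F=YOOW D=BGYG B=YRYB
After move 5 (F'): F=OWYO U=WBGR R=GRBR D=OWYG L=BWOG
After move 6 (U'): U=BRWG F=BWYO R=OWBR B=GRYB L=YROG
After move 7 (R): R=BORW U=BWWO F=BWYG D=OYYG B=GRRB
Query 1: B[0] = G
Query 2: R[0] = B
Query 3: R[1] = O
Query 4: D[1] = Y

Answer: G B O Y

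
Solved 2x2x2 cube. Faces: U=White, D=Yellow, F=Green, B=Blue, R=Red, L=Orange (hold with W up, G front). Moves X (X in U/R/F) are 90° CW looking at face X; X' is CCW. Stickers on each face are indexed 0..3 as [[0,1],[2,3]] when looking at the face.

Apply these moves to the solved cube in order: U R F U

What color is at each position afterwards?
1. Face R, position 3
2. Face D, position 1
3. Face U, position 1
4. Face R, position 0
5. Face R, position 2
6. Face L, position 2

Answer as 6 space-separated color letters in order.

Answer: B R W W G O

Derivation:
After move 1 (U): U=WWWW F=RRGG R=BBRR B=OOBB L=GGOO
After move 2 (R): R=RBRB U=WRWG F=RYGY D=YBYO B=WOWB
After move 3 (F): F=GRYY U=WROG R=WBGB D=RRYO L=GYOB
After move 4 (U): U=OWGR F=WBYY R=WOGB B=GYWB L=GROB
Query 1: R[3] = B
Query 2: D[1] = R
Query 3: U[1] = W
Query 4: R[0] = W
Query 5: R[2] = G
Query 6: L[2] = O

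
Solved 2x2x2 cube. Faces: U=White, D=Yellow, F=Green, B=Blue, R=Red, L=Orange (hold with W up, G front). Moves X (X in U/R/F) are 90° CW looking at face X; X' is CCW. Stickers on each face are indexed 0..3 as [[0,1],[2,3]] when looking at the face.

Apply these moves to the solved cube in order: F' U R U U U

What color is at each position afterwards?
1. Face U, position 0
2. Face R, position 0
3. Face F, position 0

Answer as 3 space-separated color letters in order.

Answer: R Y G

Derivation:
After move 1 (F'): F=GGGG U=WWRR R=YRYR D=OOYY L=OWOW
After move 2 (U): U=RWRW F=YRGG R=BBYR B=OWBB L=GGOW
After move 3 (R): R=YBRB U=RRRG F=YOGY D=OBYO B=WWWB
After move 4 (U): U=RRGR F=YBGY R=WWRB B=GGWB L=YOOW
After move 5 (U): U=GRRR F=WWGY R=GGRB B=YOWB L=YBOW
After move 6 (U): U=RGRR F=GGGY R=YORB B=YBWB L=WWOW
Query 1: U[0] = R
Query 2: R[0] = Y
Query 3: F[0] = G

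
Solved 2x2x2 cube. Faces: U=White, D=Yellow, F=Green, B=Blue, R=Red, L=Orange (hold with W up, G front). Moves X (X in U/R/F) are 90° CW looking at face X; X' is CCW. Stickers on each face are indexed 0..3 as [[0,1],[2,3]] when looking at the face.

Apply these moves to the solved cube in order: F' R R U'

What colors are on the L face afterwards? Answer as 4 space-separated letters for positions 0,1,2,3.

After move 1 (F'): F=GGGG U=WWRR R=YRYR D=OOYY L=OWOW
After move 2 (R): R=YYRR U=WGRG F=GOGY D=OBYB B=RBWB
After move 3 (R): R=RYRY U=WORY F=GBGB D=OWYR B=GBGB
After move 4 (U'): U=OYWR F=OWGB R=GBRY B=RYGB L=GBOW
Query: L face = GBOW

Answer: G B O W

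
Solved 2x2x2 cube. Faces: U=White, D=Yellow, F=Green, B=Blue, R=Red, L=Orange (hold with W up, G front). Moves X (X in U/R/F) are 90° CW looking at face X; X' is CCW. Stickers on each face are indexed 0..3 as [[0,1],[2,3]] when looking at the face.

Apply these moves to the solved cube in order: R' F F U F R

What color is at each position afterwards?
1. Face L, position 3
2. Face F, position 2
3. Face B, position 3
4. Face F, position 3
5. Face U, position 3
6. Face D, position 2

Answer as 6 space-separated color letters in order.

After move 1 (R'): R=RRRR U=WBWB F=GWGW D=YGYG B=YBYB
After move 2 (F): F=GGWW U=WBOO R=WRBR D=RRYG L=OYOG
After move 3 (F): F=WGWG U=WBGY R=OROR D=BWYG L=OROR
After move 4 (U): U=GWYB F=ORWG R=YBOR B=ORYB L=WGOR
After move 5 (F): F=WOGR U=GWRG R=YBBR D=OYYG L=WBOW
After move 6 (R): R=BYRB U=GORR F=WYGG D=OYYO B=GRWB
Query 1: L[3] = W
Query 2: F[2] = G
Query 3: B[3] = B
Query 4: F[3] = G
Query 5: U[3] = R
Query 6: D[2] = Y

Answer: W G B G R Y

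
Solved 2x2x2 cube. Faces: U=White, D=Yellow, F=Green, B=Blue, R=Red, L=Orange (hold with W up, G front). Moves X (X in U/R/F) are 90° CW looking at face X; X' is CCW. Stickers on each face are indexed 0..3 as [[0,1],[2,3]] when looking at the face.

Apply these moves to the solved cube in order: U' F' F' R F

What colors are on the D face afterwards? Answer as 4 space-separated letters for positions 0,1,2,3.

After move 1 (U'): U=WWWW F=OOGG R=GGRR B=RRBB L=BBOO
After move 2 (F'): F=OGOG U=WWGR R=YGYR D=BOYY L=BWOW
After move 3 (F'): F=GGOO U=WWYY R=OGBR D=WWYY L=BROG
After move 4 (R): R=BORG U=WGYO F=GWOY D=WBYR B=YRWB
After move 5 (F): F=OGYW U=WGGR R=YOOG D=RBYR L=BWOB
Query: D face = RBYR

Answer: R B Y R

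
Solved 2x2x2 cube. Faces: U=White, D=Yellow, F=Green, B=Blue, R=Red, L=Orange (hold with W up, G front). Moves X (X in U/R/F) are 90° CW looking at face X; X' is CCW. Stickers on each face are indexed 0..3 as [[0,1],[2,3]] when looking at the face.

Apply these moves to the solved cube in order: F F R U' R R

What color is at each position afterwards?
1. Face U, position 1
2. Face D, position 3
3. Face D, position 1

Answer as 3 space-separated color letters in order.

After move 1 (F): F=GGGG U=WWOO R=WRWR D=RRYY L=OYOY
After move 2 (F): F=GGGG U=WWYY R=OROR D=WWYY L=OROR
After move 3 (R): R=OORR U=WGYG F=GWGY D=WBYB B=YBWB
After move 4 (U'): U=GGWY F=ORGY R=GWRR B=OOWB L=YBOR
After move 5 (R): R=RGRW U=GRWY F=OBGB D=WWYO B=YOGB
After move 6 (R): R=RRWG U=GBWB F=OWGO D=WGYY B=YORB
Query 1: U[1] = B
Query 2: D[3] = Y
Query 3: D[1] = G

Answer: B Y G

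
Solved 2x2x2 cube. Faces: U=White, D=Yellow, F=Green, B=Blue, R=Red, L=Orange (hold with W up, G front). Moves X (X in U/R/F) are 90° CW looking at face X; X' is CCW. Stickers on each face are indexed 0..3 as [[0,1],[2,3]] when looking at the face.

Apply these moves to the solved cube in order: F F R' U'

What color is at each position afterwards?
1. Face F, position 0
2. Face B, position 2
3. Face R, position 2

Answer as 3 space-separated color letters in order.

After move 1 (F): F=GGGG U=WWOO R=WRWR D=RRYY L=OYOY
After move 2 (F): F=GGGG U=WWYY R=OROR D=WWYY L=OROR
After move 3 (R'): R=RROO U=WBYB F=GWGY D=WGYG B=YBWB
After move 4 (U'): U=BBWY F=ORGY R=GWOO B=RRWB L=YBOR
Query 1: F[0] = O
Query 2: B[2] = W
Query 3: R[2] = O

Answer: O W O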